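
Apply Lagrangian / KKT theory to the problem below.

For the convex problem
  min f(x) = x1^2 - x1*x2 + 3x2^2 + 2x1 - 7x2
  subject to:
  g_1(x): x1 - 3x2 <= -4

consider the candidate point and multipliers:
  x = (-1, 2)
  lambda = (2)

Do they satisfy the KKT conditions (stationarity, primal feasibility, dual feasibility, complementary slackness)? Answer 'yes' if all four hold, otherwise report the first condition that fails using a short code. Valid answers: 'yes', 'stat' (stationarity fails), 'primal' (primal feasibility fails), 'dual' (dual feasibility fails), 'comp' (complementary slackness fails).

Gradient of f: grad f(x) = Q x + c = (-2, 6)
Constraint values g_i(x) = a_i^T x - b_i:
  g_1((-1, 2)) = -3
Stationarity residual: grad f(x) + sum_i lambda_i a_i = (0, 0)
  -> stationarity OK
Primal feasibility (all g_i <= 0): OK
Dual feasibility (all lambda_i >= 0): OK
Complementary slackness (lambda_i * g_i(x) = 0 for all i): FAILS

Verdict: the first failing condition is complementary_slackness -> comp.

comp


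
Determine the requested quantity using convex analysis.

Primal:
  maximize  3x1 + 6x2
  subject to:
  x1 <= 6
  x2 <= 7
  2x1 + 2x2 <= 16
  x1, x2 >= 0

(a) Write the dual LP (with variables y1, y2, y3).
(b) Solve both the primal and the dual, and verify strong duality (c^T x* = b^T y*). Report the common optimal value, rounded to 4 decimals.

The standard primal-dual pair for 'max c^T x s.t. A x <= b, x >= 0' is:
  Dual:  min b^T y  s.t.  A^T y >= c,  y >= 0.

So the dual LP is:
  minimize  6y1 + 7y2 + 16y3
  subject to:
    y1 + 2y3 >= 3
    y2 + 2y3 >= 6
    y1, y2, y3 >= 0

Solving the primal: x* = (1, 7).
  primal value c^T x* = 45.
Solving the dual: y* = (0, 3, 1.5).
  dual value b^T y* = 45.
Strong duality: c^T x* = b^T y*. Confirmed.

45


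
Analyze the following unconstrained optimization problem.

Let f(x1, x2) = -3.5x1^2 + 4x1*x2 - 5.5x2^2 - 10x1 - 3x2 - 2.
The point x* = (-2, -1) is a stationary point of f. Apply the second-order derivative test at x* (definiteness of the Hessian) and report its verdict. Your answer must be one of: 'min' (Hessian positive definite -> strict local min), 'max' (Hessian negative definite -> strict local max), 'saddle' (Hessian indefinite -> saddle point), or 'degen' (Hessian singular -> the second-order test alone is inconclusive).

Compute the Hessian H = grad^2 f:
  H = [[-7, 4], [4, -11]]
Verify stationarity: grad f(x*) = H x* + g = (0, 0).
Eigenvalues of H: -13.4721, -4.5279.
Both eigenvalues < 0, so H is negative definite -> x* is a strict local max.

max


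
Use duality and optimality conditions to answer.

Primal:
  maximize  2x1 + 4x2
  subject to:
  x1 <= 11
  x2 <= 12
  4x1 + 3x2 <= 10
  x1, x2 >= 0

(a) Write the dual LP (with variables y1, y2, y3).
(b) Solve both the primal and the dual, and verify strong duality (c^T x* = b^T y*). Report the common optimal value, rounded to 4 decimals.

The standard primal-dual pair for 'max c^T x s.t. A x <= b, x >= 0' is:
  Dual:  min b^T y  s.t.  A^T y >= c,  y >= 0.

So the dual LP is:
  minimize  11y1 + 12y2 + 10y3
  subject to:
    y1 + 4y3 >= 2
    y2 + 3y3 >= 4
    y1, y2, y3 >= 0

Solving the primal: x* = (0, 3.3333).
  primal value c^T x* = 13.3333.
Solving the dual: y* = (0, 0, 1.3333).
  dual value b^T y* = 13.3333.
Strong duality: c^T x* = b^T y*. Confirmed.

13.3333


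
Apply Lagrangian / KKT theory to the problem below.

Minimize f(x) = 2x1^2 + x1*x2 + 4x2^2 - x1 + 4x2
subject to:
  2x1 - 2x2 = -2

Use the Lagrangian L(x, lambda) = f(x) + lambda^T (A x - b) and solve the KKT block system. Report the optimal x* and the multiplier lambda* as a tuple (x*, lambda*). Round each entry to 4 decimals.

Form the Lagrangian:
  L(x, lambda) = (1/2) x^T Q x + c^T x + lambda^T (A x - b)
Stationarity (grad_x L = 0): Q x + c + A^T lambda = 0.
Primal feasibility: A x = b.

This gives the KKT block system:
  [ Q   A^T ] [ x     ]   [-c ]
  [ A    0  ] [ lambda ] = [ b ]

Solving the linear system:
  x*      = (-0.8571, 0.1429)
  lambda* = (2.1429)
  f(x*)   = 2.8571

x* = (-0.8571, 0.1429), lambda* = (2.1429)


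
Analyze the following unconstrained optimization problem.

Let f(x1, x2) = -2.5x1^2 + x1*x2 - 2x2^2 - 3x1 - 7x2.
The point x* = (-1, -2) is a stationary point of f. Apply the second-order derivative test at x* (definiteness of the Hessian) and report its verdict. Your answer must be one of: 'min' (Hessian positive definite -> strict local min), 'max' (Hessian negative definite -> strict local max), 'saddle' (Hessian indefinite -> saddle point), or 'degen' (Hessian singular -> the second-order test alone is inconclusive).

Compute the Hessian H = grad^2 f:
  H = [[-5, 1], [1, -4]]
Verify stationarity: grad f(x*) = H x* + g = (0, 0).
Eigenvalues of H: -5.618, -3.382.
Both eigenvalues < 0, so H is negative definite -> x* is a strict local max.

max


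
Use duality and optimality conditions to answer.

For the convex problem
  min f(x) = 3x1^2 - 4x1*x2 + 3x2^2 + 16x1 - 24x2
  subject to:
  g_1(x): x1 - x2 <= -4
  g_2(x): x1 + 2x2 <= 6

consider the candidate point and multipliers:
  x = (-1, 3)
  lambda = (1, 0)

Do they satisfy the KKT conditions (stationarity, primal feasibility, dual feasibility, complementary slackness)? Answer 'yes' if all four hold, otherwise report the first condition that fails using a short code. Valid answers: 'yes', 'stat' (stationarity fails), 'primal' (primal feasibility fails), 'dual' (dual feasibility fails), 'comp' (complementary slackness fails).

Gradient of f: grad f(x) = Q x + c = (-2, -2)
Constraint values g_i(x) = a_i^T x - b_i:
  g_1((-1, 3)) = 0
  g_2((-1, 3)) = -1
Stationarity residual: grad f(x) + sum_i lambda_i a_i = (-1, -3)
  -> stationarity FAILS
Primal feasibility (all g_i <= 0): OK
Dual feasibility (all lambda_i >= 0): OK
Complementary slackness (lambda_i * g_i(x) = 0 for all i): OK

Verdict: the first failing condition is stationarity -> stat.

stat


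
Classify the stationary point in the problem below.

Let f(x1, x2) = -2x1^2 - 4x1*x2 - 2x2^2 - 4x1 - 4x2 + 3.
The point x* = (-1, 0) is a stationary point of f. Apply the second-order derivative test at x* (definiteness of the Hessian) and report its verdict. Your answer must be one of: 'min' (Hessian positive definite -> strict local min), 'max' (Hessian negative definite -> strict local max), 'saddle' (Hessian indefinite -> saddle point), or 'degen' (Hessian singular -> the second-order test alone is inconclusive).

Compute the Hessian H = grad^2 f:
  H = [[-4, -4], [-4, -4]]
Verify stationarity: grad f(x*) = H x* + g = (0, 0).
Eigenvalues of H: -8, 0.
H has a zero eigenvalue (singular; negative semidefinite but not definite), so H is neither positive definite, negative definite, nor indefinite. The second-order test alone is inconclusive -> degen.
(Indeed, f is constant along the null direction of H through x*, so x* is not a strict local extremum.)

degen


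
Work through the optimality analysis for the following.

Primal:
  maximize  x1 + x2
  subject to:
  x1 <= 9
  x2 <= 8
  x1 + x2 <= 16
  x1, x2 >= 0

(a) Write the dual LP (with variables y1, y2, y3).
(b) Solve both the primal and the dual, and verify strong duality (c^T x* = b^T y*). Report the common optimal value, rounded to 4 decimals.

The standard primal-dual pair for 'max c^T x s.t. A x <= b, x >= 0' is:
  Dual:  min b^T y  s.t.  A^T y >= c,  y >= 0.

So the dual LP is:
  minimize  9y1 + 8y2 + 16y3
  subject to:
    y1 + y3 >= 1
    y2 + y3 >= 1
    y1, y2, y3 >= 0

Solving the primal: x* = (8, 8).
  primal value c^T x* = 16.
Solving the dual: y* = (0, 0, 1).
  dual value b^T y* = 16.
Strong duality: c^T x* = b^T y*. Confirmed.

16


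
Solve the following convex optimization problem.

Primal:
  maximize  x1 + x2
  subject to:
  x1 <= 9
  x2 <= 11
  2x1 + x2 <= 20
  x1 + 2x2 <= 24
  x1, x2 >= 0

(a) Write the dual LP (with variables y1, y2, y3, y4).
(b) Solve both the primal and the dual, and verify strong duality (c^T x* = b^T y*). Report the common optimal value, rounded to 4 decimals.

The standard primal-dual pair for 'max c^T x s.t. A x <= b, x >= 0' is:
  Dual:  min b^T y  s.t.  A^T y >= c,  y >= 0.

So the dual LP is:
  minimize  9y1 + 11y2 + 20y3 + 24y4
  subject to:
    y1 + 2y3 + y4 >= 1
    y2 + y3 + 2y4 >= 1
    y1, y2, y3, y4 >= 0

Solving the primal: x* = (5.3333, 9.3333).
  primal value c^T x* = 14.6667.
Solving the dual: y* = (0, 0, 0.3333, 0.3333).
  dual value b^T y* = 14.6667.
Strong duality: c^T x* = b^T y*. Confirmed.

14.6667


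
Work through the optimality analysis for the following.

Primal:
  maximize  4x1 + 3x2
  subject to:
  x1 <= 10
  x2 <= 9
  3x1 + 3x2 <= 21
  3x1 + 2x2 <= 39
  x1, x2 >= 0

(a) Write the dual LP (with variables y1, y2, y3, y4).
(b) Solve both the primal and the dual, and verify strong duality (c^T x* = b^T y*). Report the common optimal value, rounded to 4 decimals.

The standard primal-dual pair for 'max c^T x s.t. A x <= b, x >= 0' is:
  Dual:  min b^T y  s.t.  A^T y >= c,  y >= 0.

So the dual LP is:
  minimize  10y1 + 9y2 + 21y3 + 39y4
  subject to:
    y1 + 3y3 + 3y4 >= 4
    y2 + 3y3 + 2y4 >= 3
    y1, y2, y3, y4 >= 0

Solving the primal: x* = (7, 0).
  primal value c^T x* = 28.
Solving the dual: y* = (0, 0, 1.3333, 0).
  dual value b^T y* = 28.
Strong duality: c^T x* = b^T y*. Confirmed.

28


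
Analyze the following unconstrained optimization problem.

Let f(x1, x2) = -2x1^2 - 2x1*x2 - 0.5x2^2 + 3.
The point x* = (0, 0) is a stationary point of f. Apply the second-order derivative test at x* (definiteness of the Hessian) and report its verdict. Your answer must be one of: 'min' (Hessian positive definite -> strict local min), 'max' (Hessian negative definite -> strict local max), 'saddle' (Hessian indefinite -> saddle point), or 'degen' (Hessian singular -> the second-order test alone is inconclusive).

Compute the Hessian H = grad^2 f:
  H = [[-4, -2], [-2, -1]]
Verify stationarity: grad f(x*) = H x* + g = (0, 0).
Eigenvalues of H: -5, 0.
H has a zero eigenvalue (singular; negative semidefinite but not definite), so H is neither positive definite, negative definite, nor indefinite. The second-order test alone is inconclusive -> degen.
(Indeed, f is constant along the null direction of H through x*, so x* is not a strict local extremum.)

degen


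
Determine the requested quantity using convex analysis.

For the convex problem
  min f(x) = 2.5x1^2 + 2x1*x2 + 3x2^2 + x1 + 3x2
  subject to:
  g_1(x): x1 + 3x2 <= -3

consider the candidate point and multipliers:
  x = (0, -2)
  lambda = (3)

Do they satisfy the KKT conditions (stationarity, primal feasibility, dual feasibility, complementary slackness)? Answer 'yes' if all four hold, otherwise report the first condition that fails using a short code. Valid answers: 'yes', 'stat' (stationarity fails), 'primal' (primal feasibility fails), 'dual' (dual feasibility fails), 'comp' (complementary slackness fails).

Gradient of f: grad f(x) = Q x + c = (-3, -9)
Constraint values g_i(x) = a_i^T x - b_i:
  g_1((0, -2)) = -3
Stationarity residual: grad f(x) + sum_i lambda_i a_i = (0, 0)
  -> stationarity OK
Primal feasibility (all g_i <= 0): OK
Dual feasibility (all lambda_i >= 0): OK
Complementary slackness (lambda_i * g_i(x) = 0 for all i): FAILS

Verdict: the first failing condition is complementary_slackness -> comp.

comp


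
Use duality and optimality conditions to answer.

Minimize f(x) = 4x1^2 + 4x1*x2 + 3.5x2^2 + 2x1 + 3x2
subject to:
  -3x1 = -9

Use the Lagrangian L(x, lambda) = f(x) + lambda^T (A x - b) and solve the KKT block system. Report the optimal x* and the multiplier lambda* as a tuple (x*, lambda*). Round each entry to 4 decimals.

Form the Lagrangian:
  L(x, lambda) = (1/2) x^T Q x + c^T x + lambda^T (A x - b)
Stationarity (grad_x L = 0): Q x + c + A^T lambda = 0.
Primal feasibility: A x = b.

This gives the KKT block system:
  [ Q   A^T ] [ x     ]   [-c ]
  [ A    0  ] [ lambda ] = [ b ]

Solving the linear system:
  x*      = (3, -2.1429)
  lambda* = (5.8095)
  f(x*)   = 25.9286

x* = (3, -2.1429), lambda* = (5.8095)


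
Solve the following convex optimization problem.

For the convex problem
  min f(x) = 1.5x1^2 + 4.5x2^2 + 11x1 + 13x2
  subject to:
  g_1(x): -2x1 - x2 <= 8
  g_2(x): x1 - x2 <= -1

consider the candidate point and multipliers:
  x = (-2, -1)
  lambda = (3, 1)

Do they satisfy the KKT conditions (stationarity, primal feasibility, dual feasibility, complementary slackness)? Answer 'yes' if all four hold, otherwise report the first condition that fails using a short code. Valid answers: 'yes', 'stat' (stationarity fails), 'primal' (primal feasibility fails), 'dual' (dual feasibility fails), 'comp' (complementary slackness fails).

Gradient of f: grad f(x) = Q x + c = (5, 4)
Constraint values g_i(x) = a_i^T x - b_i:
  g_1((-2, -1)) = -3
  g_2((-2, -1)) = 0
Stationarity residual: grad f(x) + sum_i lambda_i a_i = (0, 0)
  -> stationarity OK
Primal feasibility (all g_i <= 0): OK
Dual feasibility (all lambda_i >= 0): OK
Complementary slackness (lambda_i * g_i(x) = 0 for all i): FAILS

Verdict: the first failing condition is complementary_slackness -> comp.

comp


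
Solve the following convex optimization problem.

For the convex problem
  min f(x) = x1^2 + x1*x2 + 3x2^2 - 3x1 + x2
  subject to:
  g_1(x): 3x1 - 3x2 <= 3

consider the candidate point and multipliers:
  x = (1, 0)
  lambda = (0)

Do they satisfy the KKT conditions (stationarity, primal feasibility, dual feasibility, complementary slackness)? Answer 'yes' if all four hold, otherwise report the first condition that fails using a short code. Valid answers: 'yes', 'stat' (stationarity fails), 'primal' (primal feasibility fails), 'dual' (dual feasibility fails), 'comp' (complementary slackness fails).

Gradient of f: grad f(x) = Q x + c = (-1, 2)
Constraint values g_i(x) = a_i^T x - b_i:
  g_1((1, 0)) = 0
Stationarity residual: grad f(x) + sum_i lambda_i a_i = (-1, 2)
  -> stationarity FAILS
Primal feasibility (all g_i <= 0): OK
Dual feasibility (all lambda_i >= 0): OK
Complementary slackness (lambda_i * g_i(x) = 0 for all i): OK

Verdict: the first failing condition is stationarity -> stat.

stat


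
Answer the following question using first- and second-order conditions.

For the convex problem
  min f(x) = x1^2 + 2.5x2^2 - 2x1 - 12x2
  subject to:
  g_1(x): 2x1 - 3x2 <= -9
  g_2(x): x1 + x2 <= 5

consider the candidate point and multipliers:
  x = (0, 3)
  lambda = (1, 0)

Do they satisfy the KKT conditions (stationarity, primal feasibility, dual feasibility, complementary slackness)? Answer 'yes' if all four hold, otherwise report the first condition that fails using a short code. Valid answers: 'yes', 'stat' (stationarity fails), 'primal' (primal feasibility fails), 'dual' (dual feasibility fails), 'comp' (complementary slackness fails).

Gradient of f: grad f(x) = Q x + c = (-2, 3)
Constraint values g_i(x) = a_i^T x - b_i:
  g_1((0, 3)) = 0
  g_2((0, 3)) = -2
Stationarity residual: grad f(x) + sum_i lambda_i a_i = (0, 0)
  -> stationarity OK
Primal feasibility (all g_i <= 0): OK
Dual feasibility (all lambda_i >= 0): OK
Complementary slackness (lambda_i * g_i(x) = 0 for all i): OK

Verdict: yes, KKT holds.

yes


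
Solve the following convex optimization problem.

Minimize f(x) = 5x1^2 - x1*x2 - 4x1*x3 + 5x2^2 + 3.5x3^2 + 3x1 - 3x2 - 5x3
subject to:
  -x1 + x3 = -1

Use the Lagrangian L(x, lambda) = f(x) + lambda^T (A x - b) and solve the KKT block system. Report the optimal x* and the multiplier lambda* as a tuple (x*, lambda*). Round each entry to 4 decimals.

Form the Lagrangian:
  L(x, lambda) = (1/2) x^T Q x + c^T x + lambda^T (A x - b)
Stationarity (grad_x L = 0): Q x + c + A^T lambda = 0.
Primal feasibility: A x = b.

This gives the KKT block system:
  [ Q   A^T ] [ x     ]   [-c ]
  [ A    0  ] [ lambda ] = [ b ]

Solving the linear system:
  x*      = (0.5955, 0.3596, -0.4045)
  lambda* = (10.2135)
  f(x*)   = 6.4719

x* = (0.5955, 0.3596, -0.4045), lambda* = (10.2135)


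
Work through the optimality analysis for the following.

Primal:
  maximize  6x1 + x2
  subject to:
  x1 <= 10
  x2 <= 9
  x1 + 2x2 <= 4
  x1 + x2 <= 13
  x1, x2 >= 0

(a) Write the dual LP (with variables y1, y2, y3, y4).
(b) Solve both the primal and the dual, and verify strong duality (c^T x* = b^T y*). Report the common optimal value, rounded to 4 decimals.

The standard primal-dual pair for 'max c^T x s.t. A x <= b, x >= 0' is:
  Dual:  min b^T y  s.t.  A^T y >= c,  y >= 0.

So the dual LP is:
  minimize  10y1 + 9y2 + 4y3 + 13y4
  subject to:
    y1 + y3 + y4 >= 6
    y2 + 2y3 + y4 >= 1
    y1, y2, y3, y4 >= 0

Solving the primal: x* = (4, 0).
  primal value c^T x* = 24.
Solving the dual: y* = (0, 0, 6, 0).
  dual value b^T y* = 24.
Strong duality: c^T x* = b^T y*. Confirmed.

24


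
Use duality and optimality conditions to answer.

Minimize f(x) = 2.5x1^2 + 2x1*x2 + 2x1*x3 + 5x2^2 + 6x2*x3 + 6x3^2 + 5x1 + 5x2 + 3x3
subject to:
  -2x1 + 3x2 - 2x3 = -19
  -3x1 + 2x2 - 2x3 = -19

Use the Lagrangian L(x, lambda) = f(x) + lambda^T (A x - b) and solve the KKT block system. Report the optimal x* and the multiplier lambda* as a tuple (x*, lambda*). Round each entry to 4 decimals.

Form the Lagrangian:
  L(x, lambda) = (1/2) x^T Q x + c^T x + lambda^T (A x - b)
Stationarity (grad_x L = 0): Q x + c + A^T lambda = 0.
Primal feasibility: A x = b.

This gives the KKT block system:
  [ Q   A^T ] [ x     ]   [-c ]
  [ A    0  ] [ lambda ] = [ b ]

Solving the linear system:
  x*      = (3.1179, -3.1179, 1.7052)
  lambda* = (-1.2783, 6.7736)
  f(x*)   = 54.763

x* = (3.1179, -3.1179, 1.7052), lambda* = (-1.2783, 6.7736)


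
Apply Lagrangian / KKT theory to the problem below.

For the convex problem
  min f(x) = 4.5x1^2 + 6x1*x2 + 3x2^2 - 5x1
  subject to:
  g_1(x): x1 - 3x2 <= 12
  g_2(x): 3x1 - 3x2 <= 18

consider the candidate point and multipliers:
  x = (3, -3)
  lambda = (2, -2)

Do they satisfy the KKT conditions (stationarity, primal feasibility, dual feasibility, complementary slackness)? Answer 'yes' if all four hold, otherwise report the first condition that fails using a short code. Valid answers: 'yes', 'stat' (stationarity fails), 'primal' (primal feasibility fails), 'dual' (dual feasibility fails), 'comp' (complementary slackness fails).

Gradient of f: grad f(x) = Q x + c = (4, 0)
Constraint values g_i(x) = a_i^T x - b_i:
  g_1((3, -3)) = 0
  g_2((3, -3)) = 0
Stationarity residual: grad f(x) + sum_i lambda_i a_i = (0, 0)
  -> stationarity OK
Primal feasibility (all g_i <= 0): OK
Dual feasibility (all lambda_i >= 0): FAILS
Complementary slackness (lambda_i * g_i(x) = 0 for all i): OK

Verdict: the first failing condition is dual_feasibility -> dual.

dual


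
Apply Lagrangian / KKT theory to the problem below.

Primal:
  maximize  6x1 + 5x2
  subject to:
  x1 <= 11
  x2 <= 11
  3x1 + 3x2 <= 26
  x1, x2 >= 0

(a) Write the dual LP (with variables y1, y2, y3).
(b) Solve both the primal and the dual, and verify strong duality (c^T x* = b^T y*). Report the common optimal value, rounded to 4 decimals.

The standard primal-dual pair for 'max c^T x s.t. A x <= b, x >= 0' is:
  Dual:  min b^T y  s.t.  A^T y >= c,  y >= 0.

So the dual LP is:
  minimize  11y1 + 11y2 + 26y3
  subject to:
    y1 + 3y3 >= 6
    y2 + 3y3 >= 5
    y1, y2, y3 >= 0

Solving the primal: x* = (8.6667, 0).
  primal value c^T x* = 52.
Solving the dual: y* = (0, 0, 2).
  dual value b^T y* = 52.
Strong duality: c^T x* = b^T y*. Confirmed.

52


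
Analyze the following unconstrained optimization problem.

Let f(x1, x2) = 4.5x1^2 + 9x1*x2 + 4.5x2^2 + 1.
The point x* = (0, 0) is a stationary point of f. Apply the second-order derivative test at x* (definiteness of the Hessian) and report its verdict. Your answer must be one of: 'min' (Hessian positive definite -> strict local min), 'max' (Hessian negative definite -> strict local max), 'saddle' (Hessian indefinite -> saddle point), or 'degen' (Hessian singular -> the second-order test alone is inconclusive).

Compute the Hessian H = grad^2 f:
  H = [[9, 9], [9, 9]]
Verify stationarity: grad f(x*) = H x* + g = (0, 0).
Eigenvalues of H: 0, 18.
H has a zero eigenvalue (singular; positive semidefinite but not definite), so H is neither positive definite, negative definite, nor indefinite. The second-order test alone is inconclusive -> degen.
(Indeed, f is constant along the null direction of H through x*, so x* is not a strict local extremum.)

degen


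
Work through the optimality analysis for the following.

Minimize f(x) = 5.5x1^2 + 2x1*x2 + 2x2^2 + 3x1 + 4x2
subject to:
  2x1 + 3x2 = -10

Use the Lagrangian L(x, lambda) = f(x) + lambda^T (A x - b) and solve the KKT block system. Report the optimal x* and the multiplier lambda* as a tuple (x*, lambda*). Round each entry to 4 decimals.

Form the Lagrangian:
  L(x, lambda) = (1/2) x^T Q x + c^T x + lambda^T (A x - b)
Stationarity (grad_x L = 0): Q x + c + A^T lambda = 0.
Primal feasibility: A x = b.

This gives the KKT block system:
  [ Q   A^T ] [ x     ]   [-c ]
  [ A    0  ] [ lambda ] = [ b ]

Solving the linear system:
  x*      = (-0.2527, -3.1648)
  lambda* = (3.0549)
  f(x*)   = 8.5659

x* = (-0.2527, -3.1648), lambda* = (3.0549)


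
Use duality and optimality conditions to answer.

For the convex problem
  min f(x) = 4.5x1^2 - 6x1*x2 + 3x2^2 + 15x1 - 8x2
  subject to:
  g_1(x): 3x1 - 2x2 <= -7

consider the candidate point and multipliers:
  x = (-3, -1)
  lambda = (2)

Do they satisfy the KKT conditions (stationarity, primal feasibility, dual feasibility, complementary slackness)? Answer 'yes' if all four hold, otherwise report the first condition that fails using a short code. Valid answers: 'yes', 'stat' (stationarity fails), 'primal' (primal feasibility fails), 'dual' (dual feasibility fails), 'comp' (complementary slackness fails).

Gradient of f: grad f(x) = Q x + c = (-6, 4)
Constraint values g_i(x) = a_i^T x - b_i:
  g_1((-3, -1)) = 0
Stationarity residual: grad f(x) + sum_i lambda_i a_i = (0, 0)
  -> stationarity OK
Primal feasibility (all g_i <= 0): OK
Dual feasibility (all lambda_i >= 0): OK
Complementary slackness (lambda_i * g_i(x) = 0 for all i): OK

Verdict: yes, KKT holds.

yes


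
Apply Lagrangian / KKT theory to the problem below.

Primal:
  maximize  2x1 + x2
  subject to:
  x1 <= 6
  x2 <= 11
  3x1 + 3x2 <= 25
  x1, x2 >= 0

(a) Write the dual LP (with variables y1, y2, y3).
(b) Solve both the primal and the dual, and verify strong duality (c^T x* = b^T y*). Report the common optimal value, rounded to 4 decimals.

The standard primal-dual pair for 'max c^T x s.t. A x <= b, x >= 0' is:
  Dual:  min b^T y  s.t.  A^T y >= c,  y >= 0.

So the dual LP is:
  minimize  6y1 + 11y2 + 25y3
  subject to:
    y1 + 3y3 >= 2
    y2 + 3y3 >= 1
    y1, y2, y3 >= 0

Solving the primal: x* = (6, 2.3333).
  primal value c^T x* = 14.3333.
Solving the dual: y* = (1, 0, 0.3333).
  dual value b^T y* = 14.3333.
Strong duality: c^T x* = b^T y*. Confirmed.

14.3333


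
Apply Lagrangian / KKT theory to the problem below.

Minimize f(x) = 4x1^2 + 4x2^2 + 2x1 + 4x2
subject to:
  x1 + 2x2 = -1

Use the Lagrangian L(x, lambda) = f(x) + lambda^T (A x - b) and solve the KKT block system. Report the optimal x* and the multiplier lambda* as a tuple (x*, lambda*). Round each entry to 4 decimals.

Form the Lagrangian:
  L(x, lambda) = (1/2) x^T Q x + c^T x + lambda^T (A x - b)
Stationarity (grad_x L = 0): Q x + c + A^T lambda = 0.
Primal feasibility: A x = b.

This gives the KKT block system:
  [ Q   A^T ] [ x     ]   [-c ]
  [ A    0  ] [ lambda ] = [ b ]

Solving the linear system:
  x*      = (-0.2, -0.4)
  lambda* = (-0.4)
  f(x*)   = -1.2

x* = (-0.2, -0.4), lambda* = (-0.4)


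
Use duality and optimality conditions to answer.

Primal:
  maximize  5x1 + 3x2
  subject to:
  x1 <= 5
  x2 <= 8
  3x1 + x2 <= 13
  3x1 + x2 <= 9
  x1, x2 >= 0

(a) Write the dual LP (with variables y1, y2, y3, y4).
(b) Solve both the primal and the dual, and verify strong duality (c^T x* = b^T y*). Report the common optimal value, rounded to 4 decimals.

The standard primal-dual pair for 'max c^T x s.t. A x <= b, x >= 0' is:
  Dual:  min b^T y  s.t.  A^T y >= c,  y >= 0.

So the dual LP is:
  minimize  5y1 + 8y2 + 13y3 + 9y4
  subject to:
    y1 + 3y3 + 3y4 >= 5
    y2 + y3 + y4 >= 3
    y1, y2, y3, y4 >= 0

Solving the primal: x* = (0.3333, 8).
  primal value c^T x* = 25.6667.
Solving the dual: y* = (0, 1.3333, 0, 1.6667).
  dual value b^T y* = 25.6667.
Strong duality: c^T x* = b^T y*. Confirmed.

25.6667


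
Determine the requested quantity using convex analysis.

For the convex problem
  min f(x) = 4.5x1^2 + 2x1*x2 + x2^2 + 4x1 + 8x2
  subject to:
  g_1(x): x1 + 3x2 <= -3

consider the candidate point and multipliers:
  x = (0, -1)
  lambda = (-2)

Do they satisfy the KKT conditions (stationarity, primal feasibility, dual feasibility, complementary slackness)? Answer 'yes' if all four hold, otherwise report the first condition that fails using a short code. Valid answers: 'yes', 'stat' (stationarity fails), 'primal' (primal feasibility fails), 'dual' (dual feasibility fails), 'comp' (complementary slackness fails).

Gradient of f: grad f(x) = Q x + c = (2, 6)
Constraint values g_i(x) = a_i^T x - b_i:
  g_1((0, -1)) = 0
Stationarity residual: grad f(x) + sum_i lambda_i a_i = (0, 0)
  -> stationarity OK
Primal feasibility (all g_i <= 0): OK
Dual feasibility (all lambda_i >= 0): FAILS
Complementary slackness (lambda_i * g_i(x) = 0 for all i): OK

Verdict: the first failing condition is dual_feasibility -> dual.

dual


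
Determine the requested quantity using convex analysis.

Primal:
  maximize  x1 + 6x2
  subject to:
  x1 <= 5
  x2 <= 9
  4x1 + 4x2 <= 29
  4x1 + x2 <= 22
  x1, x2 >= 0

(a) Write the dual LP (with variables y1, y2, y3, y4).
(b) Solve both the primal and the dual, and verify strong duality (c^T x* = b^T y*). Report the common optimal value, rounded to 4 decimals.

The standard primal-dual pair for 'max c^T x s.t. A x <= b, x >= 0' is:
  Dual:  min b^T y  s.t.  A^T y >= c,  y >= 0.

So the dual LP is:
  minimize  5y1 + 9y2 + 29y3 + 22y4
  subject to:
    y1 + 4y3 + 4y4 >= 1
    y2 + 4y3 + y4 >= 6
    y1, y2, y3, y4 >= 0

Solving the primal: x* = (0, 7.25).
  primal value c^T x* = 43.5.
Solving the dual: y* = (0, 0, 1.5, 0).
  dual value b^T y* = 43.5.
Strong duality: c^T x* = b^T y*. Confirmed.

43.5


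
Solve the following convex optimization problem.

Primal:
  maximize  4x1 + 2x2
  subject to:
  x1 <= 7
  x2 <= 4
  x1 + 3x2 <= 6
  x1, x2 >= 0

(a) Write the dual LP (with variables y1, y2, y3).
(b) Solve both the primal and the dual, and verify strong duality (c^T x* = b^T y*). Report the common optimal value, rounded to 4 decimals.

The standard primal-dual pair for 'max c^T x s.t. A x <= b, x >= 0' is:
  Dual:  min b^T y  s.t.  A^T y >= c,  y >= 0.

So the dual LP is:
  minimize  7y1 + 4y2 + 6y3
  subject to:
    y1 + y3 >= 4
    y2 + 3y3 >= 2
    y1, y2, y3 >= 0

Solving the primal: x* = (6, 0).
  primal value c^T x* = 24.
Solving the dual: y* = (0, 0, 4).
  dual value b^T y* = 24.
Strong duality: c^T x* = b^T y*. Confirmed.

24


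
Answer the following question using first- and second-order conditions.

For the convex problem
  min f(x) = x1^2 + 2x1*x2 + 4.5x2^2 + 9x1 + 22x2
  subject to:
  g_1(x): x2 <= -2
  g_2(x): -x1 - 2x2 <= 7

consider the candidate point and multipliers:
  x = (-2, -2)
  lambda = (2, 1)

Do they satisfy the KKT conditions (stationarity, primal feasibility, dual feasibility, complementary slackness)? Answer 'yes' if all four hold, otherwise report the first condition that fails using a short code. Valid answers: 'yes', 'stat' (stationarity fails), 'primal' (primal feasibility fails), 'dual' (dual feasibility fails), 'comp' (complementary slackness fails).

Gradient of f: grad f(x) = Q x + c = (1, 0)
Constraint values g_i(x) = a_i^T x - b_i:
  g_1((-2, -2)) = 0
  g_2((-2, -2)) = -1
Stationarity residual: grad f(x) + sum_i lambda_i a_i = (0, 0)
  -> stationarity OK
Primal feasibility (all g_i <= 0): OK
Dual feasibility (all lambda_i >= 0): OK
Complementary slackness (lambda_i * g_i(x) = 0 for all i): FAILS

Verdict: the first failing condition is complementary_slackness -> comp.

comp


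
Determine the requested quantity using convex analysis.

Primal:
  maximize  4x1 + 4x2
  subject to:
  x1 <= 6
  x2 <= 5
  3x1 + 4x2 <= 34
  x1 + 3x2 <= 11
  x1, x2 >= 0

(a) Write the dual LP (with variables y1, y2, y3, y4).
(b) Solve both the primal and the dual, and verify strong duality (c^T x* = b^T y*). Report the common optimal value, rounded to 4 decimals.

The standard primal-dual pair for 'max c^T x s.t. A x <= b, x >= 0' is:
  Dual:  min b^T y  s.t.  A^T y >= c,  y >= 0.

So the dual LP is:
  minimize  6y1 + 5y2 + 34y3 + 11y4
  subject to:
    y1 + 3y3 + y4 >= 4
    y2 + 4y3 + 3y4 >= 4
    y1, y2, y3, y4 >= 0

Solving the primal: x* = (6, 1.6667).
  primal value c^T x* = 30.6667.
Solving the dual: y* = (2.6667, 0, 0, 1.3333).
  dual value b^T y* = 30.6667.
Strong duality: c^T x* = b^T y*. Confirmed.

30.6667


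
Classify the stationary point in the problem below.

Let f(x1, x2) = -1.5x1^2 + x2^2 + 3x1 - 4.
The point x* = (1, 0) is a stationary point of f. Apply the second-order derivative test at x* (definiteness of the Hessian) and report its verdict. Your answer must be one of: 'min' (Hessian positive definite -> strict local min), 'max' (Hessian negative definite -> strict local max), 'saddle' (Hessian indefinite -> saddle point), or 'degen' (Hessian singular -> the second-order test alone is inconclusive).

Compute the Hessian H = grad^2 f:
  H = [[-3, 0], [0, 2]]
Verify stationarity: grad f(x*) = H x* + g = (0, 0).
Eigenvalues of H: -3, 2.
Eigenvalues have mixed signs, so H is indefinite -> x* is a saddle point.

saddle


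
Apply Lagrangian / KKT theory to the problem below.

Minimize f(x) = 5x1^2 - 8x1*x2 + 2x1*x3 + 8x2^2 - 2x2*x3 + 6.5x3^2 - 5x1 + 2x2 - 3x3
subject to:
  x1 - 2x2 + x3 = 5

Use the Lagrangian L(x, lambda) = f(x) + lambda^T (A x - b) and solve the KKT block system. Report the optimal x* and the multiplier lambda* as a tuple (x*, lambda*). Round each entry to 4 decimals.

Form the Lagrangian:
  L(x, lambda) = (1/2) x^T Q x + c^T x + lambda^T (A x - b)
Stationarity (grad_x L = 0): Q x + c + A^T lambda = 0.
Primal feasibility: A x = b.

This gives the KKT block system:
  [ Q   A^T ] [ x     ]   [-c ]
  [ A    0  ] [ lambda ] = [ b ]

Solving the linear system:
  x*      = (0.4831, -1.7079, 1.1011)
  lambda* = (-15.6966)
  f(x*)   = 34.6742

x* = (0.4831, -1.7079, 1.1011), lambda* = (-15.6966)


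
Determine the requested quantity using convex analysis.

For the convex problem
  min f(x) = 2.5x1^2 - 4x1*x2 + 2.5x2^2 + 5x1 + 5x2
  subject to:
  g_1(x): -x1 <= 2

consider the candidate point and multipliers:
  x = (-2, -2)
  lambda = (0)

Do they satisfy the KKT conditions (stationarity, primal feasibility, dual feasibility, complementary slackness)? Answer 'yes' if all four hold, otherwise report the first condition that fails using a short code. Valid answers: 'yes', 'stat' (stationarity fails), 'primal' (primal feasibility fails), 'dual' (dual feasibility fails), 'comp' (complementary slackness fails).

Gradient of f: grad f(x) = Q x + c = (3, 3)
Constraint values g_i(x) = a_i^T x - b_i:
  g_1((-2, -2)) = 0
Stationarity residual: grad f(x) + sum_i lambda_i a_i = (3, 3)
  -> stationarity FAILS
Primal feasibility (all g_i <= 0): OK
Dual feasibility (all lambda_i >= 0): OK
Complementary slackness (lambda_i * g_i(x) = 0 for all i): OK

Verdict: the first failing condition is stationarity -> stat.

stat


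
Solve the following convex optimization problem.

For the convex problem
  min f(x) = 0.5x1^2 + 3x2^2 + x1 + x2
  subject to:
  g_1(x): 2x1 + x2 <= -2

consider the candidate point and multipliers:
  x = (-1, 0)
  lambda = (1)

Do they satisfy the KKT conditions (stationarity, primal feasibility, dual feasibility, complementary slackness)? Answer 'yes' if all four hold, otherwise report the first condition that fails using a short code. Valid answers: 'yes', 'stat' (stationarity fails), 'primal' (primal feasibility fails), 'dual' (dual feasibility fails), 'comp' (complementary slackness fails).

Gradient of f: grad f(x) = Q x + c = (0, 1)
Constraint values g_i(x) = a_i^T x - b_i:
  g_1((-1, 0)) = 0
Stationarity residual: grad f(x) + sum_i lambda_i a_i = (2, 2)
  -> stationarity FAILS
Primal feasibility (all g_i <= 0): OK
Dual feasibility (all lambda_i >= 0): OK
Complementary slackness (lambda_i * g_i(x) = 0 for all i): OK

Verdict: the first failing condition is stationarity -> stat.

stat


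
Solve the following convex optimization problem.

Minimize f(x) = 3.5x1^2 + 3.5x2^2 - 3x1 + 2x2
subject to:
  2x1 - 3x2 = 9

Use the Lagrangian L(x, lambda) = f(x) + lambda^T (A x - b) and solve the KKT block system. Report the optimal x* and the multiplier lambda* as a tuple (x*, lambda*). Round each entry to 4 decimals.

Form the Lagrangian:
  L(x, lambda) = (1/2) x^T Q x + c^T x + lambda^T (A x - b)
Stationarity (grad_x L = 0): Q x + c + A^T lambda = 0.
Primal feasibility: A x = b.

This gives the KKT block system:
  [ Q   A^T ] [ x     ]   [-c ]
  [ A    0  ] [ lambda ] = [ b ]

Solving the linear system:
  x*      = (1.5495, -1.967)
  lambda* = (-3.9231)
  f(x*)   = 13.3626

x* = (1.5495, -1.967), lambda* = (-3.9231)


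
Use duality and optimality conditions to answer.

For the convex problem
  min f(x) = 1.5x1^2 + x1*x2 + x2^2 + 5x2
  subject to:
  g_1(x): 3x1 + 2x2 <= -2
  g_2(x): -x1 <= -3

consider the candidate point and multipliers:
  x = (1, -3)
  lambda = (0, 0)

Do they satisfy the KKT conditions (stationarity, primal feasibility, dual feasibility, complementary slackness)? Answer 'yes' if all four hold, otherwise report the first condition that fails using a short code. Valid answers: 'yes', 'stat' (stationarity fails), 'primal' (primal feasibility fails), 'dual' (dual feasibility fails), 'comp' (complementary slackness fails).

Gradient of f: grad f(x) = Q x + c = (0, 0)
Constraint values g_i(x) = a_i^T x - b_i:
  g_1((1, -3)) = -1
  g_2((1, -3)) = 2
Stationarity residual: grad f(x) + sum_i lambda_i a_i = (0, 0)
  -> stationarity OK
Primal feasibility (all g_i <= 0): FAILS
Dual feasibility (all lambda_i >= 0): OK
Complementary slackness (lambda_i * g_i(x) = 0 for all i): OK

Verdict: the first failing condition is primal_feasibility -> primal.

primal


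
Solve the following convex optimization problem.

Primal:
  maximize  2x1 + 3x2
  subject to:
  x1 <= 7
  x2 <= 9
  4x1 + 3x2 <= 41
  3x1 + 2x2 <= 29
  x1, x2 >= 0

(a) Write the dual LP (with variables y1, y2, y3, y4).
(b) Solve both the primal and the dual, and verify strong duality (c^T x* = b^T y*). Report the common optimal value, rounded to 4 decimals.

The standard primal-dual pair for 'max c^T x s.t. A x <= b, x >= 0' is:
  Dual:  min b^T y  s.t.  A^T y >= c,  y >= 0.

So the dual LP is:
  minimize  7y1 + 9y2 + 41y3 + 29y4
  subject to:
    y1 + 4y3 + 3y4 >= 2
    y2 + 3y3 + 2y4 >= 3
    y1, y2, y3, y4 >= 0

Solving the primal: x* = (3.5, 9).
  primal value c^T x* = 34.
Solving the dual: y* = (0, 1.5, 0.5, 0).
  dual value b^T y* = 34.
Strong duality: c^T x* = b^T y*. Confirmed.

34


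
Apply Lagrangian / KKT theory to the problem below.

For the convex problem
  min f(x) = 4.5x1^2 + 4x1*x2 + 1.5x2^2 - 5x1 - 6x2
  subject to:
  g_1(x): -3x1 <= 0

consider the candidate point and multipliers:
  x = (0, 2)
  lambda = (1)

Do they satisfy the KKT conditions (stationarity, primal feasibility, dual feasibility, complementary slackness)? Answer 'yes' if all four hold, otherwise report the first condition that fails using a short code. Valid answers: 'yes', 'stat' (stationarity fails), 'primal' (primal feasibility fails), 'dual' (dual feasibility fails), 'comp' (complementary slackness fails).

Gradient of f: grad f(x) = Q x + c = (3, 0)
Constraint values g_i(x) = a_i^T x - b_i:
  g_1((0, 2)) = 0
Stationarity residual: grad f(x) + sum_i lambda_i a_i = (0, 0)
  -> stationarity OK
Primal feasibility (all g_i <= 0): OK
Dual feasibility (all lambda_i >= 0): OK
Complementary slackness (lambda_i * g_i(x) = 0 for all i): OK

Verdict: yes, KKT holds.

yes


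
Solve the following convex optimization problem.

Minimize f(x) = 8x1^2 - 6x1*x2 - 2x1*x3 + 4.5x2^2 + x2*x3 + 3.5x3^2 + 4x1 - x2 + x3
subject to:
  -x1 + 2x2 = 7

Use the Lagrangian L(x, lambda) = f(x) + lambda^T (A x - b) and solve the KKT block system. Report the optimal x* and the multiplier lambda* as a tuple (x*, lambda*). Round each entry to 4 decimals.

Form the Lagrangian:
  L(x, lambda) = (1/2) x^T Q x + c^T x + lambda^T (A x - b)
Stationarity (grad_x L = 0): Q x + c + A^T lambda = 0.
Primal feasibility: A x = b.

This gives the KKT block system:
  [ Q   A^T ] [ x     ]   [-c ]
  [ A    0  ] [ lambda ] = [ b ]

Solving the linear system:
  x*      = (0.0659, 3.5329, -0.6287)
  lambda* = (-14.8862)
  f(x*)   = 50.1527

x* = (0.0659, 3.5329, -0.6287), lambda* = (-14.8862)


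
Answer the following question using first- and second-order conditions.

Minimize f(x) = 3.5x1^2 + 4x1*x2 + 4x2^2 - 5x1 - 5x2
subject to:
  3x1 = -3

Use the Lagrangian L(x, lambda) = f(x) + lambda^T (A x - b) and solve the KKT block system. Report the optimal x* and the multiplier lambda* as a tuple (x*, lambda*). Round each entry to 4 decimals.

Form the Lagrangian:
  L(x, lambda) = (1/2) x^T Q x + c^T x + lambda^T (A x - b)
Stationarity (grad_x L = 0): Q x + c + A^T lambda = 0.
Primal feasibility: A x = b.

This gives the KKT block system:
  [ Q   A^T ] [ x     ]   [-c ]
  [ A    0  ] [ lambda ] = [ b ]

Solving the linear system:
  x*      = (-1, 1.125)
  lambda* = (2.5)
  f(x*)   = 3.4375

x* = (-1, 1.125), lambda* = (2.5)


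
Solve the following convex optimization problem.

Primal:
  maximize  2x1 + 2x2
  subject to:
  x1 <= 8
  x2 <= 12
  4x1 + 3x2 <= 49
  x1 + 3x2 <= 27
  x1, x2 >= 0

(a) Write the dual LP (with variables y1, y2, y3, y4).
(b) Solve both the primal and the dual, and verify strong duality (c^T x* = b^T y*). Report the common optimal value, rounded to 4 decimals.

The standard primal-dual pair for 'max c^T x s.t. A x <= b, x >= 0' is:
  Dual:  min b^T y  s.t.  A^T y >= c,  y >= 0.

So the dual LP is:
  minimize  8y1 + 12y2 + 49y3 + 27y4
  subject to:
    y1 + 4y3 + y4 >= 2
    y2 + 3y3 + 3y4 >= 2
    y1, y2, y3, y4 >= 0

Solving the primal: x* = (7.3333, 6.5556).
  primal value c^T x* = 27.7778.
Solving the dual: y* = (0, 0, 0.4444, 0.2222).
  dual value b^T y* = 27.7778.
Strong duality: c^T x* = b^T y*. Confirmed.

27.7778


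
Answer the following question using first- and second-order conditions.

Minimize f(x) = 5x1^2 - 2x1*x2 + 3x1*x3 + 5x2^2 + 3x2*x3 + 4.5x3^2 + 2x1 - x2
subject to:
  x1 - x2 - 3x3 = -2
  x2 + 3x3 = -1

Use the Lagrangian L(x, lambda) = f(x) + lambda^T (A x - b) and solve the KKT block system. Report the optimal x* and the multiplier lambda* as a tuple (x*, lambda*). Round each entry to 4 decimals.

Form the Lagrangian:
  L(x, lambda) = (1/2) x^T Q x + c^T x + lambda^T (A x - b)
Stationarity (grad_x L = 0): Q x + c + A^T lambda = 0.
Primal feasibility: A x = b.

This gives the KKT block system:
  [ Q   A^T ] [ x     ]   [-c ]
  [ A    0  ] [ lambda ] = [ b ]

Solving the linear system:
  x*      = (-3, -0.8889, -0.037)
  lambda* = (26.3333, 30.3333)
  f(x*)   = 38.9444

x* = (-3, -0.8889, -0.037), lambda* = (26.3333, 30.3333)


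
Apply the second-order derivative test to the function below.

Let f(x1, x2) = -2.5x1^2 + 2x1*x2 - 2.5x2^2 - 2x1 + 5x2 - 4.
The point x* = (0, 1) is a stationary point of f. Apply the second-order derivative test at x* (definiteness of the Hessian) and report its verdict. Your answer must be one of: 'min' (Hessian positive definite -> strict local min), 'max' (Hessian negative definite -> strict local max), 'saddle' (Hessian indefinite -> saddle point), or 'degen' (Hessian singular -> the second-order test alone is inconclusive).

Compute the Hessian H = grad^2 f:
  H = [[-5, 2], [2, -5]]
Verify stationarity: grad f(x*) = H x* + g = (0, 0).
Eigenvalues of H: -7, -3.
Both eigenvalues < 0, so H is negative definite -> x* is a strict local max.

max


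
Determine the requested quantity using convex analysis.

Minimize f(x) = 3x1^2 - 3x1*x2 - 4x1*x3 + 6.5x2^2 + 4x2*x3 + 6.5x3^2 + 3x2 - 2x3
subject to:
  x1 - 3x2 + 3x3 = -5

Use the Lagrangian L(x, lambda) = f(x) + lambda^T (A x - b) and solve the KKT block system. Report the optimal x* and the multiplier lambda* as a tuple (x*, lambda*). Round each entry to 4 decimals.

Form the Lagrangian:
  L(x, lambda) = (1/2) x^T Q x + c^T x + lambda^T (A x - b)
Stationarity (grad_x L = 0): Q x + c + A^T lambda = 0.
Primal feasibility: A x = b.

This gives the KKT block system:
  [ Q   A^T ] [ x     ]   [-c ]
  [ A    0  ] [ lambda ] = [ b ]

Solving the linear system:
  x*      = (-0.8109, 0.5018, -0.8945)
  lambda* = (2.7927)
  f(x*)   = 8.6291

x* = (-0.8109, 0.5018, -0.8945), lambda* = (2.7927)
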